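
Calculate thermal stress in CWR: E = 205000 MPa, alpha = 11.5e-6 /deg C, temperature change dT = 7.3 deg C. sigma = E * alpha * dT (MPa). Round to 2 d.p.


sigma = E * alpha * dT
sigma = 205000 * 11.5e-6 * 7.3
sigma = 2.3575 * 7.3
sigma = 17.21 MPa

17.21


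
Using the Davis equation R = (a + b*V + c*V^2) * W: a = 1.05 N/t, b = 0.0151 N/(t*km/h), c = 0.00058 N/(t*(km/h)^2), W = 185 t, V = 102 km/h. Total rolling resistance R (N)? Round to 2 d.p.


b*V = 0.0151 * 102 = 1.5402
c*V^2 = 0.00058 * 10404 = 6.03432
R_per_t = 1.05 + 1.5402 + 6.03432 = 8.62452 N/t
R_total = 8.62452 * 185 = 1595.54 N

1595.54


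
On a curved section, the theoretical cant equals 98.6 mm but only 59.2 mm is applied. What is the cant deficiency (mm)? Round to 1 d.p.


Cant deficiency = equilibrium cant - actual cant
CD = 98.6 - 59.2
CD = 39.4 mm

39.4


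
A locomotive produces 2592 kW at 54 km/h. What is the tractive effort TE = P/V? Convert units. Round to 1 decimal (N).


Convert: P = 2592 kW = 2592000 W
V = 54 / 3.6 = 15.0 m/s
TE = 2592000 / 15.0
TE = 172800.0 N

172800.0


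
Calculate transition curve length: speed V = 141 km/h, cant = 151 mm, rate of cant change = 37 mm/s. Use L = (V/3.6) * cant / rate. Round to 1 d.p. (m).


Convert speed: V = 141 / 3.6 = 39.1667 m/s
L = 39.1667 * 151 / 37
L = 5914.1667 / 37
L = 159.8 m

159.8


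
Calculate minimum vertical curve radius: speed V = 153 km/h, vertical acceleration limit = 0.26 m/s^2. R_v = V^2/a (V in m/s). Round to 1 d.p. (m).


Convert speed: V = 153 / 3.6 = 42.5 m/s
V^2 = 1806.25 m^2/s^2
R_v = 1806.25 / 0.26
R_v = 6947.1 m

6947.1


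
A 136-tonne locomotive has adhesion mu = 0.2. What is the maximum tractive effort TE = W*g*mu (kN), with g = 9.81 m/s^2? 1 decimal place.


TE_max = W * g * mu
TE_max = 136 * 9.81 * 0.2
TE_max = 1334.16 * 0.2
TE_max = 266.8 kN

266.8


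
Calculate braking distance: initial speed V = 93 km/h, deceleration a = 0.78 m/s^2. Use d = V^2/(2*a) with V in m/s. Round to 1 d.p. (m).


Convert speed: V = 93 / 3.6 = 25.8333 m/s
V^2 = 667.3611
d = 667.3611 / (2 * 0.78)
d = 667.3611 / 1.56
d = 427.8 m

427.8


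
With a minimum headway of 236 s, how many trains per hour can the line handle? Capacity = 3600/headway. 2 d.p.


Capacity = 3600 / headway
Capacity = 3600 / 236
Capacity = 15.25 trains/hour

15.25


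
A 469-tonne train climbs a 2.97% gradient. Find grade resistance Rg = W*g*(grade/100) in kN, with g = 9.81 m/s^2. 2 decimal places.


Rg = W * 9.81 * grade / 100
Rg = 469 * 9.81 * 2.97 / 100
Rg = 4600.89 * 0.0297
Rg = 136.65 kN

136.65


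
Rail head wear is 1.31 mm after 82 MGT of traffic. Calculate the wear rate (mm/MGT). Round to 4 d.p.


Wear rate = total wear / cumulative tonnage
Rate = 1.31 / 82
Rate = 0.0160 mm/MGT

0.0160


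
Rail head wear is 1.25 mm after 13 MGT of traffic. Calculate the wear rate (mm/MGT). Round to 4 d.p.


Wear rate = total wear / cumulative tonnage
Rate = 1.25 / 13
Rate = 0.0962 mm/MGT

0.0962


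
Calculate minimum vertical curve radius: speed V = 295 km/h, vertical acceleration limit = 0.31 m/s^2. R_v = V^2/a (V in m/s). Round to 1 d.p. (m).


Convert speed: V = 295 / 3.6 = 81.9444 m/s
V^2 = 6714.892 m^2/s^2
R_v = 6714.892 / 0.31
R_v = 21660.9 m

21660.9


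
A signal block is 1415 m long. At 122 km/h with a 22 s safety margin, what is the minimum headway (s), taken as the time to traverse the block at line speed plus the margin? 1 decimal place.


V = 122 / 3.6 = 33.8889 m/s
Block traversal time = 1415 / 33.8889 = 41.7541 s
Headway = 41.7541 + 22
Headway = 63.8 s

63.8


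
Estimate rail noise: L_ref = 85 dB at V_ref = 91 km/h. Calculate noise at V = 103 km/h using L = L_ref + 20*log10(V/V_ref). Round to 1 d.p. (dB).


V/V_ref = 103 / 91 = 1.131868
log10(1.131868) = 0.053796
20 * 0.053796 = 1.0759
L = 85 + 1.0759 = 86.1 dB

86.1


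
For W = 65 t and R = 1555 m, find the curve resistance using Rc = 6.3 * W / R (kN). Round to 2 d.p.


Rc = 6.3 * W / R
Rc = 6.3 * 65 / 1555
Rc = 409.5 / 1555
Rc = 0.26 kN

0.26


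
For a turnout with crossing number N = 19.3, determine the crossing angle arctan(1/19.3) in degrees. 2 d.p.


1/N = 1/19.3 = 0.051813
angle = arctan(0.051813) = 0.051767 rad
angle = 0.051767 * 180/pi = 2.97 degrees

2.97


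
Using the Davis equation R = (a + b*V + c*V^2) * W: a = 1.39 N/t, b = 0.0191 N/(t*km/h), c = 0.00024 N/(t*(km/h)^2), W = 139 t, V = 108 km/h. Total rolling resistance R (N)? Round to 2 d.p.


b*V = 0.0191 * 108 = 2.0628
c*V^2 = 0.00024 * 11664 = 2.79936
R_per_t = 1.39 + 2.0628 + 2.79936 = 6.25216 N/t
R_total = 6.25216 * 139 = 869.05 N

869.05


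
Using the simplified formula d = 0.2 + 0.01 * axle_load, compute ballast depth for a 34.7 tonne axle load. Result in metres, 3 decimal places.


d = 0.2 + 0.01 * 34.7
d = 0.2 + 0.347
d = 0.547 m

0.547


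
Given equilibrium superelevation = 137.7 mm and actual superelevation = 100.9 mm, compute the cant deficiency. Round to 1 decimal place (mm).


Cant deficiency = equilibrium cant - actual cant
CD = 137.7 - 100.9
CD = 36.8 mm

36.8


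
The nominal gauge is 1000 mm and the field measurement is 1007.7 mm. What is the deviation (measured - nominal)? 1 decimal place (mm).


Deviation = measured - nominal
Deviation = 1007.7 - 1000
Deviation = 7.7 mm

7.7


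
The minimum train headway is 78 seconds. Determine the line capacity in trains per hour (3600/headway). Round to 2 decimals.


Capacity = 3600 / headway
Capacity = 3600 / 78
Capacity = 46.15 trains/hour

46.15


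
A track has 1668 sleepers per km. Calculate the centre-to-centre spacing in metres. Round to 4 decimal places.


Spacing = 1000 m / number of sleepers
Spacing = 1000 / 1668
Spacing = 0.5995 m

0.5995


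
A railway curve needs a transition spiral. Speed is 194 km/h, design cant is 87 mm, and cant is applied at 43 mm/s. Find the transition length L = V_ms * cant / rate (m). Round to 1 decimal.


Convert speed: V = 194 / 3.6 = 53.8889 m/s
L = 53.8889 * 87 / 43
L = 4688.3333 / 43
L = 109.0 m

109.0


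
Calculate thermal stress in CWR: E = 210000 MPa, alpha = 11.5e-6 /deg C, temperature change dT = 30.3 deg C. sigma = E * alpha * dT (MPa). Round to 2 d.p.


sigma = E * alpha * dT
sigma = 210000 * 11.5e-6 * 30.3
sigma = 2.415 * 30.3
sigma = 73.17 MPa

73.17


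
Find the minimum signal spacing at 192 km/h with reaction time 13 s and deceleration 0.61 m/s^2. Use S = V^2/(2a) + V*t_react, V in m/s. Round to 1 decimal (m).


V = 192 / 3.6 = 53.3333 m/s
Braking distance = 53.3333^2 / (2*0.61) = 2331.5118 m
Sighting distance = 53.3333 * 13 = 693.3333 m
S = 2331.5118 + 693.3333 = 3024.8 m

3024.8


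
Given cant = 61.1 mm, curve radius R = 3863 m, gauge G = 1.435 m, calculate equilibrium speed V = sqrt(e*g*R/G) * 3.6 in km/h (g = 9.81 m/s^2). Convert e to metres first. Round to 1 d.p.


Convert cant: e = 61.1 mm = 0.0611 m
V_ms = sqrt(0.0611 * 9.81 * 3863 / 1.435)
V_ms = sqrt(1613.552218) = 40.169 m/s
V = 40.169 * 3.6 = 144.6 km/h

144.6


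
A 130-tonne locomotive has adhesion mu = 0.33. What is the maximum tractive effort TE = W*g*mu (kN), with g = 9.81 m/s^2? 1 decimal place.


TE_max = W * g * mu
TE_max = 130 * 9.81 * 0.33
TE_max = 1275.3 * 0.33
TE_max = 420.8 kN

420.8


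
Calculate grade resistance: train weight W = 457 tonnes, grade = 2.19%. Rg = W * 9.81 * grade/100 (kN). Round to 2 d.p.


Rg = W * 9.81 * grade / 100
Rg = 457 * 9.81 * 2.19 / 100
Rg = 4483.17 * 0.0219
Rg = 98.18 kN

98.18


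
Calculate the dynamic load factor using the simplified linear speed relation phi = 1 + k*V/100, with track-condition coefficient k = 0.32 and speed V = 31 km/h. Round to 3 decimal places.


phi = 1 + k * V / 100
phi = 1 + 0.32 * 31 / 100
phi = 1 + 0.0992
phi = 1.099

1.099


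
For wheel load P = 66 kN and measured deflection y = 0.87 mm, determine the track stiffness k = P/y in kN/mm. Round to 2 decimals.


Track stiffness k = P / y
k = 66 / 0.87
k = 75.86 kN/mm

75.86


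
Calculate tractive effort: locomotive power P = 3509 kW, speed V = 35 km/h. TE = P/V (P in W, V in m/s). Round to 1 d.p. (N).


Convert: P = 3509 kW = 3509000 W
V = 35 / 3.6 = 9.7222 m/s
TE = 3509000 / 9.7222
TE = 360925.7 N

360925.7


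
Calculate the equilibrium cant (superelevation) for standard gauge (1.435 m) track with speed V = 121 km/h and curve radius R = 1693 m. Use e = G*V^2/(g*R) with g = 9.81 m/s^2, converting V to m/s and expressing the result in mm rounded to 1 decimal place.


Convert speed: V = 121 / 3.6 = 33.6111 m/s
Apply formula: e = 1.435 * 33.6111^2 / (9.81 * 1693)
e = 1.435 * 1129.7068 / 16608.33
e = 0.097609 m = 97.6 mm

97.6


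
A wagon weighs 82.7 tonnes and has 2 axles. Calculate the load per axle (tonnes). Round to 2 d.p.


Load per axle = total weight / number of axles
Load = 82.7 / 2
Load = 41.35 tonnes

41.35


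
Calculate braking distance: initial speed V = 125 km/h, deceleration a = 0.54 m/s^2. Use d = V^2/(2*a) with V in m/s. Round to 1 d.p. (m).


Convert speed: V = 125 / 3.6 = 34.7222 m/s
V^2 = 1205.6327
d = 1205.6327 / (2 * 0.54)
d = 1205.6327 / 1.08
d = 1116.3 m

1116.3


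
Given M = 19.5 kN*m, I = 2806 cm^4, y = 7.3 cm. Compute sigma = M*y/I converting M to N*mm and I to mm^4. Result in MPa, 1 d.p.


Convert units:
M = 19.5 kN*m = 19500000 N*mm
y = 7.3 cm = 73 mm
I = 2806 cm^4 = 28060000 mm^4
sigma = 19500000 * 73 / 28060000
sigma = 50.7 MPa

50.7


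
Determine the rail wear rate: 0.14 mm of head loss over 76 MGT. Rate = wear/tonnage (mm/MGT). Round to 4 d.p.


Wear rate = total wear / cumulative tonnage
Rate = 0.14 / 76
Rate = 0.0018 mm/MGT

0.0018


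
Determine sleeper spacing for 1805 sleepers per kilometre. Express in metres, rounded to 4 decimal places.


Spacing = 1000 m / number of sleepers
Spacing = 1000 / 1805
Spacing = 0.5540 m

0.5540


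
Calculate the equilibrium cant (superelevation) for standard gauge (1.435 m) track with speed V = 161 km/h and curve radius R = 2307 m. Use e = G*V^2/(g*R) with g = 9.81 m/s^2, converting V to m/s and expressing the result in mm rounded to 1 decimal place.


Convert speed: V = 161 / 3.6 = 44.7222 m/s
Apply formula: e = 1.435 * 44.7222^2 / (9.81 * 2307)
e = 1.435 * 2000.0772 / 22631.67
e = 0.126818 m = 126.8 mm

126.8


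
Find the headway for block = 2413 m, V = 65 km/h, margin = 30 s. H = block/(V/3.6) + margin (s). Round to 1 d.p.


V = 65 / 3.6 = 18.0556 m/s
Block traversal time = 2413 / 18.0556 = 133.6431 s
Headway = 133.6431 + 30
Headway = 163.6 s

163.6


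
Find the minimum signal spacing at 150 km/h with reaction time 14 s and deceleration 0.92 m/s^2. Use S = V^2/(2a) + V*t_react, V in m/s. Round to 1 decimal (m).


V = 150 / 3.6 = 41.6667 m/s
Braking distance = 41.6667^2 / (2*0.92) = 943.5386 m
Sighting distance = 41.6667 * 14 = 583.3333 m
S = 943.5386 + 583.3333 = 1526.9 m

1526.9


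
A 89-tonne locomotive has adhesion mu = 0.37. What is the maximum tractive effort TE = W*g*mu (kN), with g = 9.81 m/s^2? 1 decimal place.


TE_max = W * g * mu
TE_max = 89 * 9.81 * 0.37
TE_max = 873.09 * 0.37
TE_max = 323.0 kN

323.0


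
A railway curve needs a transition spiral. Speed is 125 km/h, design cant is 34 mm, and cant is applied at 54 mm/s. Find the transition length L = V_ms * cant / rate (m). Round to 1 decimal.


Convert speed: V = 125 / 3.6 = 34.7222 m/s
L = 34.7222 * 34 / 54
L = 1180.5556 / 54
L = 21.9 m

21.9


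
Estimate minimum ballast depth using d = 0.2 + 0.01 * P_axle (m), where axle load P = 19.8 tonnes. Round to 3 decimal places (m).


d = 0.2 + 0.01 * 19.8
d = 0.2 + 0.198
d = 0.398 m

0.398


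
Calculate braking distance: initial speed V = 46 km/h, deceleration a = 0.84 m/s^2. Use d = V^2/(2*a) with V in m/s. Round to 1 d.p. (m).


Convert speed: V = 46 / 3.6 = 12.7778 m/s
V^2 = 163.2716
d = 163.2716 / (2 * 0.84)
d = 163.2716 / 1.68
d = 97.2 m

97.2


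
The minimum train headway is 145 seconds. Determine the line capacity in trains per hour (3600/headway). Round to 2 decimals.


Capacity = 3600 / headway
Capacity = 3600 / 145
Capacity = 24.83 trains/hour

24.83


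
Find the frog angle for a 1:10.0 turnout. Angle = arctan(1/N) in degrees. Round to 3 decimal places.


1/N = 1/10.0 = 0.1
angle = arctan(0.1) = 0.099669 rad
angle = 0.099669 * 180/pi = 5.711 degrees

5.711


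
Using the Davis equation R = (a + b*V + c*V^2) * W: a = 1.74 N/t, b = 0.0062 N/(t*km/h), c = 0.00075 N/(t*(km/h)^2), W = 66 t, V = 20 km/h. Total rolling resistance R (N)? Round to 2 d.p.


b*V = 0.0062 * 20 = 0.124
c*V^2 = 0.00075 * 400 = 0.3
R_per_t = 1.74 + 0.124 + 0.3 = 2.164 N/t
R_total = 2.164 * 66 = 142.82 N

142.82


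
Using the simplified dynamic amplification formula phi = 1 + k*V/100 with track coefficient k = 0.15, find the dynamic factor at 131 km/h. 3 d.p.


phi = 1 + k * V / 100
phi = 1 + 0.15 * 131 / 100
phi = 1 + 0.1965
phi = 1.197

1.197


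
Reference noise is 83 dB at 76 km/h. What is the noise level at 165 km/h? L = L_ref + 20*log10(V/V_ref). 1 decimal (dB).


V/V_ref = 165 / 76 = 2.171053
log10(2.171053) = 0.33667
20 * 0.33667 = 6.7334
L = 83 + 6.7334 = 89.7 dB

89.7


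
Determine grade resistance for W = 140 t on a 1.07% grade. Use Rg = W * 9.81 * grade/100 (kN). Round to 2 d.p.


Rg = W * 9.81 * grade / 100
Rg = 140 * 9.81 * 1.07 / 100
Rg = 1373.4 * 0.0107
Rg = 14.70 kN

14.70


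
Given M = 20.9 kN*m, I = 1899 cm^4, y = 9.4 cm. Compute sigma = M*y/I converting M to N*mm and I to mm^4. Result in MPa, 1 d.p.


Convert units:
M = 20.9 kN*m = 20900000 N*mm
y = 9.4 cm = 94 mm
I = 1899 cm^4 = 18990000 mm^4
sigma = 20900000 * 94 / 18990000
sigma = 103.5 MPa

103.5


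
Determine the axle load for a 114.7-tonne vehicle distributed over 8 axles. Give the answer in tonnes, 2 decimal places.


Load per axle = total weight / number of axles
Load = 114.7 / 8
Load = 14.34 tonnes

14.34


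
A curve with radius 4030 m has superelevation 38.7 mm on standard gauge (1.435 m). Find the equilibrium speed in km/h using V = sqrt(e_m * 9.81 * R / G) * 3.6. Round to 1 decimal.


Convert cant: e = 38.7 mm = 0.0387 m
V_ms = sqrt(0.0387 * 9.81 * 4030 / 1.435)
V_ms = sqrt(1066.186348) = 32.6525 m/s
V = 32.6525 * 3.6 = 117.5 km/h

117.5


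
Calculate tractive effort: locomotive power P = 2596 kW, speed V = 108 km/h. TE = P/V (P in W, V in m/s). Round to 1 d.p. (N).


Convert: P = 2596 kW = 2596000 W
V = 108 / 3.6 = 30.0 m/s
TE = 2596000 / 30.0
TE = 86533.3 N

86533.3


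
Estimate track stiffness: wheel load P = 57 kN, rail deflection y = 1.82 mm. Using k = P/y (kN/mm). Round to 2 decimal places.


Track stiffness k = P / y
k = 57 / 1.82
k = 31.32 kN/mm

31.32


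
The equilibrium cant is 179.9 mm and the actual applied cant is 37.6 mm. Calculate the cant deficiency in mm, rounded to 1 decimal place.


Cant deficiency = equilibrium cant - actual cant
CD = 179.9 - 37.6
CD = 142.3 mm

142.3


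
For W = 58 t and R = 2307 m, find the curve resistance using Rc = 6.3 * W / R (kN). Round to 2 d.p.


Rc = 6.3 * W / R
Rc = 6.3 * 58 / 2307
Rc = 365.4 / 2307
Rc = 0.16 kN

0.16


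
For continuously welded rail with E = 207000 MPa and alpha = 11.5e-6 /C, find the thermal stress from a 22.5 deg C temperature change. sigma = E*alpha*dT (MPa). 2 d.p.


sigma = E * alpha * dT
sigma = 207000 * 11.5e-6 * 22.5
sigma = 2.3805 * 22.5
sigma = 53.56 MPa

53.56


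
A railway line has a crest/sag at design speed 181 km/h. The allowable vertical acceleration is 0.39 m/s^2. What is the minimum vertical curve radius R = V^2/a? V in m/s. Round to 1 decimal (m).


Convert speed: V = 181 / 3.6 = 50.2778 m/s
V^2 = 2527.8549 m^2/s^2
R_v = 2527.8549 / 0.39
R_v = 6481.7 m

6481.7


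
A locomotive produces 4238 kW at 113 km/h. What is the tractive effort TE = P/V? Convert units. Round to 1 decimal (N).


Convert: P = 4238 kW = 4238000 W
V = 113 / 3.6 = 31.3889 m/s
TE = 4238000 / 31.3889
TE = 135015.9 N

135015.9


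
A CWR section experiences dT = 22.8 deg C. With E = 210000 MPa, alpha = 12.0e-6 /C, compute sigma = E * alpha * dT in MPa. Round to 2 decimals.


sigma = E * alpha * dT
sigma = 210000 * 12.0e-6 * 22.8
sigma = 2.52 * 22.8
sigma = 57.46 MPa

57.46


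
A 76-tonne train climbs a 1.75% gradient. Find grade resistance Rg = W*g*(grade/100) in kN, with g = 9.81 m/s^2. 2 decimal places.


Rg = W * 9.81 * grade / 100
Rg = 76 * 9.81 * 1.75 / 100
Rg = 745.56 * 0.0175
Rg = 13.05 kN

13.05


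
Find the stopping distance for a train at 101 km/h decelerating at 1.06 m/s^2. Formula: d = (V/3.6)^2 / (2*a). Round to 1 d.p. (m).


Convert speed: V = 101 / 3.6 = 28.0556 m/s
V^2 = 787.1142
d = 787.1142 / (2 * 1.06)
d = 787.1142 / 2.12
d = 371.3 m

371.3


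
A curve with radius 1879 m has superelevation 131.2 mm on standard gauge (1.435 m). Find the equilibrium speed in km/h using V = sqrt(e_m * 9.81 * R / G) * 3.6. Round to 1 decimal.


Convert cant: e = 131.2 mm = 0.1312 m
V_ms = sqrt(0.1312 * 9.81 * 1879 / 1.435)
V_ms = sqrt(1685.301943) = 41.0524 m/s
V = 41.0524 * 3.6 = 147.8 km/h

147.8


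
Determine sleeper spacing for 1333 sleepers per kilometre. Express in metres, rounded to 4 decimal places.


Spacing = 1000 m / number of sleepers
Spacing = 1000 / 1333
Spacing = 0.7502 m

0.7502


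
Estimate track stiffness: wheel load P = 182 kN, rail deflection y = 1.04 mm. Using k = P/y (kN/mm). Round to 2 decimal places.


Track stiffness k = P / y
k = 182 / 1.04
k = 175.00 kN/mm

175.00


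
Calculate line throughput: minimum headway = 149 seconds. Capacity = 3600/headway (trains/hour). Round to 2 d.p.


Capacity = 3600 / headway
Capacity = 3600 / 149
Capacity = 24.16 trains/hour

24.16


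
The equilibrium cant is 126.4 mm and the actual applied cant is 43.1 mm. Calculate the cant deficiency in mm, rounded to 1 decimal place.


Cant deficiency = equilibrium cant - actual cant
CD = 126.4 - 43.1
CD = 83.3 mm

83.3


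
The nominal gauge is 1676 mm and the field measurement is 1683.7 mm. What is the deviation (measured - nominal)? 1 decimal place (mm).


Deviation = measured - nominal
Deviation = 1683.7 - 1676
Deviation = 7.7 mm

7.7


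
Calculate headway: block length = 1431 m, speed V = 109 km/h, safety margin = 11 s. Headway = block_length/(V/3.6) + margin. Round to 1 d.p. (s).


V = 109 / 3.6 = 30.2778 m/s
Block traversal time = 1431 / 30.2778 = 47.2624 s
Headway = 47.2624 + 11
Headway = 58.3 s

58.3


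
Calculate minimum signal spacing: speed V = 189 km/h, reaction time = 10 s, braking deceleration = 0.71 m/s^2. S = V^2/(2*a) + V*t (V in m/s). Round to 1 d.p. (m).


V = 189 / 3.6 = 52.5 m/s
Braking distance = 52.5^2 / (2*0.71) = 1941.0211 m
Sighting distance = 52.5 * 10 = 525.0 m
S = 1941.0211 + 525.0 = 2466.0 m

2466.0


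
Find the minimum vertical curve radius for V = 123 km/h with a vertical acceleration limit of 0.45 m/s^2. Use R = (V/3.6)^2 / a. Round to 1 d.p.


Convert speed: V = 123 / 3.6 = 34.1667 m/s
V^2 = 1167.3611 m^2/s^2
R_v = 1167.3611 / 0.45
R_v = 2594.1 m

2594.1


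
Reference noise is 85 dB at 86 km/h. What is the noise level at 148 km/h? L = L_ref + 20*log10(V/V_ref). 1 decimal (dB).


V/V_ref = 148 / 86 = 1.72093
log10(1.72093) = 0.235763
20 * 0.235763 = 4.7153
L = 85 + 4.7153 = 89.7 dB

89.7


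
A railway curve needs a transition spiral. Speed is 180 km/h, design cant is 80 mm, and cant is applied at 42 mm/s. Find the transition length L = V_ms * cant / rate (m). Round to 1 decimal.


Convert speed: V = 180 / 3.6 = 50.0 m/s
L = 50.0 * 80 / 42
L = 4000.0 / 42
L = 95.2 m

95.2


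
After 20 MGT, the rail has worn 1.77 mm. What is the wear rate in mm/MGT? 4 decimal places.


Wear rate = total wear / cumulative tonnage
Rate = 1.77 / 20
Rate = 0.0885 mm/MGT

0.0885


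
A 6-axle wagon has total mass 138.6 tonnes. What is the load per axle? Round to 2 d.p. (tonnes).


Load per axle = total weight / number of axles
Load = 138.6 / 6
Load = 23.10 tonnes

23.10


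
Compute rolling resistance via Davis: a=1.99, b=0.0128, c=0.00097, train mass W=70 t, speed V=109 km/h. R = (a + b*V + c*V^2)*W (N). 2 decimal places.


b*V = 0.0128 * 109 = 1.3952
c*V^2 = 0.00097 * 11881 = 11.52457
R_per_t = 1.99 + 1.3952 + 11.52457 = 14.90977 N/t
R_total = 14.90977 * 70 = 1043.68 N

1043.68


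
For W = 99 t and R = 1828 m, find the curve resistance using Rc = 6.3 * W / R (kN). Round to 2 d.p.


Rc = 6.3 * W / R
Rc = 6.3 * 99 / 1828
Rc = 623.7 / 1828
Rc = 0.34 kN

0.34


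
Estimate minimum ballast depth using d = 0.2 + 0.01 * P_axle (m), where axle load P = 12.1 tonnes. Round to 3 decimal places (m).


d = 0.2 + 0.01 * 12.1
d = 0.2 + 0.121
d = 0.321 m

0.321


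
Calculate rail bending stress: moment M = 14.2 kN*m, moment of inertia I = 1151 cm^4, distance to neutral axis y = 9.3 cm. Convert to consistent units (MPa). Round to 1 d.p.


Convert units:
M = 14.2 kN*m = 14200000 N*mm
y = 9.3 cm = 93 mm
I = 1151 cm^4 = 11510000 mm^4
sigma = 14200000 * 93 / 11510000
sigma = 114.7 MPa

114.7


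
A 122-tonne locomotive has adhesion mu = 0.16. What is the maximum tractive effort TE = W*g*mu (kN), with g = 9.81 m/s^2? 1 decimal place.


TE_max = W * g * mu
TE_max = 122 * 9.81 * 0.16
TE_max = 1196.82 * 0.16
TE_max = 191.5 kN

191.5


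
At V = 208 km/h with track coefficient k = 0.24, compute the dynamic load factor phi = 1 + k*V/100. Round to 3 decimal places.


phi = 1 + k * V / 100
phi = 1 + 0.24 * 208 / 100
phi = 1 + 0.4992
phi = 1.499

1.499


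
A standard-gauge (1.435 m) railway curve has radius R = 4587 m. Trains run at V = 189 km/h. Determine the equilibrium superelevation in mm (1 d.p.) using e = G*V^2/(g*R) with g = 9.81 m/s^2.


Convert speed: V = 189 / 3.6 = 52.5 m/s
Apply formula: e = 1.435 * 52.5^2 / (9.81 * 4587)
e = 1.435 * 2756.25 / 44998.47
e = 0.087897 m = 87.9 mm

87.9


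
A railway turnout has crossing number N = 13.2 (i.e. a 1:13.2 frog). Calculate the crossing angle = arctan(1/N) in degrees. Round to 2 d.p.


1/N = 1/13.2 = 0.075758
angle = arctan(0.075758) = 0.075613 rad
angle = 0.075613 * 180/pi = 4.33 degrees

4.33


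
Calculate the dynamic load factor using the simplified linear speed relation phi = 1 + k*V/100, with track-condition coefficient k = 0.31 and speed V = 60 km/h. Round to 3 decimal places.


phi = 1 + k * V / 100
phi = 1 + 0.31 * 60 / 100
phi = 1 + 0.186
phi = 1.186

1.186


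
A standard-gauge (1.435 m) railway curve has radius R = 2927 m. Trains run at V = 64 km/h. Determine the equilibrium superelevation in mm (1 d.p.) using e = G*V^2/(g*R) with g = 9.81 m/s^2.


Convert speed: V = 64 / 3.6 = 17.7778 m/s
Apply formula: e = 1.435 * 17.7778^2 / (9.81 * 2927)
e = 1.435 * 316.0494 / 28713.87
e = 0.015795 m = 15.8 mm

15.8


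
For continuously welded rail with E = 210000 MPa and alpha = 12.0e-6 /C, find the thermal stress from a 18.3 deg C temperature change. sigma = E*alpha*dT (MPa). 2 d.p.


sigma = E * alpha * dT
sigma = 210000 * 12.0e-6 * 18.3
sigma = 2.52 * 18.3
sigma = 46.12 MPa

46.12


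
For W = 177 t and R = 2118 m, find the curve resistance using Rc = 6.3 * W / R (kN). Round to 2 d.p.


Rc = 6.3 * W / R
Rc = 6.3 * 177 / 2118
Rc = 1115.1 / 2118
Rc = 0.53 kN

0.53


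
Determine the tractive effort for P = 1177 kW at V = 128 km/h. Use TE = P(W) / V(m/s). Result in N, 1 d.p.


Convert: P = 1177 kW = 1177000 W
V = 128 / 3.6 = 35.5556 m/s
TE = 1177000 / 35.5556
TE = 33103.1 N

33103.1


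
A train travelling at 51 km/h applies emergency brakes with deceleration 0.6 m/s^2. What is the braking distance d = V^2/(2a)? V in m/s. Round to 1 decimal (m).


Convert speed: V = 51 / 3.6 = 14.1667 m/s
V^2 = 200.6944
d = 200.6944 / (2 * 0.6)
d = 200.6944 / 1.2
d = 167.2 m

167.2


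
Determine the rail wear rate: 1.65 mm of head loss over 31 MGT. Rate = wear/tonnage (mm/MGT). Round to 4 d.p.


Wear rate = total wear / cumulative tonnage
Rate = 1.65 / 31
Rate = 0.0532 mm/MGT

0.0532


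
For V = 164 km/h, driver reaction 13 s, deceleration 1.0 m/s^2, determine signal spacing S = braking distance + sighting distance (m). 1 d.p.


V = 164 / 3.6 = 45.5556 m/s
Braking distance = 45.5556^2 / (2*1.0) = 1037.6543 m
Sighting distance = 45.5556 * 13 = 592.2222 m
S = 1037.6543 + 592.2222 = 1629.9 m

1629.9


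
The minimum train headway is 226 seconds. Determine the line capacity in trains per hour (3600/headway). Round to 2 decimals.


Capacity = 3600 / headway
Capacity = 3600 / 226
Capacity = 15.93 trains/hour

15.93


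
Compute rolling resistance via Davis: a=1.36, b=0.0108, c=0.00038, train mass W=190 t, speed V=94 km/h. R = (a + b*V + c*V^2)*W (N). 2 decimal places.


b*V = 0.0108 * 94 = 1.0152
c*V^2 = 0.00038 * 8836 = 3.35768
R_per_t = 1.36 + 1.0152 + 3.35768 = 5.73288 N/t
R_total = 5.73288 * 190 = 1089.25 N

1089.25


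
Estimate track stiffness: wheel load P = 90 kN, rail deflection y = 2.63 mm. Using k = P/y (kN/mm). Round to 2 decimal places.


Track stiffness k = P / y
k = 90 / 2.63
k = 34.22 kN/mm

34.22


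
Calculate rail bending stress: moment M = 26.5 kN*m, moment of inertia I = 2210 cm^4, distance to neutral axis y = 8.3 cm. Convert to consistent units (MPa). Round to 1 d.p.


Convert units:
M = 26.5 kN*m = 26500000 N*mm
y = 8.3 cm = 83 mm
I = 2210 cm^4 = 22100000 mm^4
sigma = 26500000 * 83 / 22100000
sigma = 99.5 MPa

99.5


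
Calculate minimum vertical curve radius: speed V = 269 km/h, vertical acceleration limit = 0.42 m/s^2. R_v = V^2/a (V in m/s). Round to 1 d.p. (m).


Convert speed: V = 269 / 3.6 = 74.7222 m/s
V^2 = 5583.4105 m^2/s^2
R_v = 5583.4105 / 0.42
R_v = 13293.8 m

13293.8


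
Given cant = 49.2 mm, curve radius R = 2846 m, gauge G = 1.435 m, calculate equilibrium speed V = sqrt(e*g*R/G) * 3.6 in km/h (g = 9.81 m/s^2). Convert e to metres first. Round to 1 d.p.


Convert cant: e = 49.2 mm = 0.0492 m
V_ms = sqrt(0.0492 * 9.81 * 2846 / 1.435)
V_ms = sqrt(957.231771) = 30.9392 m/s
V = 30.9392 * 3.6 = 111.4 km/h

111.4


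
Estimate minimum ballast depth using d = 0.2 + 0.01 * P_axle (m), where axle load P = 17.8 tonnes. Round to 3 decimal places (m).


d = 0.2 + 0.01 * 17.8
d = 0.2 + 0.178
d = 0.378 m

0.378


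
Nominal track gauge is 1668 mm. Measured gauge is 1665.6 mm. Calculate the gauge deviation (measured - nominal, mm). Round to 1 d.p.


Deviation = measured - nominal
Deviation = 1665.6 - 1668
Deviation = -2.4 mm

-2.4


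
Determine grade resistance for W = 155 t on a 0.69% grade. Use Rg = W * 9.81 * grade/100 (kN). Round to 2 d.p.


Rg = W * 9.81 * grade / 100
Rg = 155 * 9.81 * 0.69 / 100
Rg = 1520.55 * 0.0069
Rg = 10.49 kN

10.49


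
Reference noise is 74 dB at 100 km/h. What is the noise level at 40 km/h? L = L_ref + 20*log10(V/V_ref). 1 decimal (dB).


V/V_ref = 40 / 100 = 0.4
log10(0.4) = -0.39794
20 * -0.39794 = -7.9588
L = 74 + -7.9588 = 66.0 dB

66.0


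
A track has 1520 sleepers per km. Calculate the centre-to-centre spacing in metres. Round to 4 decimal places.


Spacing = 1000 m / number of sleepers
Spacing = 1000 / 1520
Spacing = 0.6579 m

0.6579


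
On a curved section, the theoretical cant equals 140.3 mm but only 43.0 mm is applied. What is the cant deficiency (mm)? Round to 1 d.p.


Cant deficiency = equilibrium cant - actual cant
CD = 140.3 - 43.0
CD = 97.3 mm

97.3


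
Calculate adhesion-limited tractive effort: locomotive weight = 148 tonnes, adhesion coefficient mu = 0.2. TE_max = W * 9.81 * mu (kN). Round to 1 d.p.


TE_max = W * g * mu
TE_max = 148 * 9.81 * 0.2
TE_max = 1451.88 * 0.2
TE_max = 290.4 kN

290.4


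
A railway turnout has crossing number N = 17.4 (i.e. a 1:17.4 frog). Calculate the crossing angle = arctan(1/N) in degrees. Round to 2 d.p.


1/N = 1/17.4 = 0.057471
angle = arctan(0.057471) = 0.057408 rad
angle = 0.057408 * 180/pi = 3.29 degrees

3.29


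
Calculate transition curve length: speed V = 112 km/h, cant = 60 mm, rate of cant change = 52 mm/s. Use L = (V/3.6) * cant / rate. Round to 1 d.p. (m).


Convert speed: V = 112 / 3.6 = 31.1111 m/s
L = 31.1111 * 60 / 52
L = 1866.6667 / 52
L = 35.9 m

35.9


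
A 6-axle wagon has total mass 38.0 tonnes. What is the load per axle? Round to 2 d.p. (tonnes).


Load per axle = total weight / number of axles
Load = 38.0 / 6
Load = 6.33 tonnes

6.33


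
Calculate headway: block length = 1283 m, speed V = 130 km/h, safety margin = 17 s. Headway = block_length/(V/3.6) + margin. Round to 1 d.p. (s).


V = 130 / 3.6 = 36.1111 m/s
Block traversal time = 1283 / 36.1111 = 35.5292 s
Headway = 35.5292 + 17
Headway = 52.5 s

52.5


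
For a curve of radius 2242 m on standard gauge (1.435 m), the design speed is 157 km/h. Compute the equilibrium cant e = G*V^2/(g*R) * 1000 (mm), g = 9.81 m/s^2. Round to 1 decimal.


Convert speed: V = 157 / 3.6 = 43.6111 m/s
Apply formula: e = 1.435 * 43.6111^2 / (9.81 * 2242)
e = 1.435 * 1901.929 / 21994.02
e = 0.124091 m = 124.1 mm

124.1


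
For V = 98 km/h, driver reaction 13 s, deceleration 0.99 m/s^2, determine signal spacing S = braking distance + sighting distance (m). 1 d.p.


V = 98 / 3.6 = 27.2222 m/s
Braking distance = 27.2222^2 / (2*0.99) = 374.2674 m
Sighting distance = 27.2222 * 13 = 353.8889 m
S = 374.2674 + 353.8889 = 728.2 m

728.2


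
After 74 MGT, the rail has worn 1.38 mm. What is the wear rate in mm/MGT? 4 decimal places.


Wear rate = total wear / cumulative tonnage
Rate = 1.38 / 74
Rate = 0.0186 mm/MGT

0.0186


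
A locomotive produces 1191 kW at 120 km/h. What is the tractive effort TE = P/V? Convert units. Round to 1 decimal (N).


Convert: P = 1191 kW = 1191000 W
V = 120 / 3.6 = 33.3333 m/s
TE = 1191000 / 33.3333
TE = 35730.0 N

35730.0


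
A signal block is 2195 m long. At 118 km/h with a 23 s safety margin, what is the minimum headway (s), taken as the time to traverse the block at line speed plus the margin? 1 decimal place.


V = 118 / 3.6 = 32.7778 m/s
Block traversal time = 2195 / 32.7778 = 66.9661 s
Headway = 66.9661 + 23
Headway = 90.0 s

90.0


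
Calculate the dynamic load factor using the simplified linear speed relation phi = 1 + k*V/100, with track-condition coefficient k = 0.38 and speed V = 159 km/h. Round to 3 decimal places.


phi = 1 + k * V / 100
phi = 1 + 0.38 * 159 / 100
phi = 1 + 0.6042
phi = 1.604

1.604


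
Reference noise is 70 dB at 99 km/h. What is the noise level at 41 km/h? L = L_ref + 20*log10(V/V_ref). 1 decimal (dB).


V/V_ref = 41 / 99 = 0.414141
log10(0.414141) = -0.382851
20 * -0.382851 = -7.657
L = 70 + -7.657 = 62.3 dB

62.3


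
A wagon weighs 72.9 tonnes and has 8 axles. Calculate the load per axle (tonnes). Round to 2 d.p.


Load per axle = total weight / number of axles
Load = 72.9 / 8
Load = 9.11 tonnes

9.11


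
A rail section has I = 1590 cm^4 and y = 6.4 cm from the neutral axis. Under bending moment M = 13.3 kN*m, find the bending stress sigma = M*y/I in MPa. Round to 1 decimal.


Convert units:
M = 13.3 kN*m = 13300000 N*mm
y = 6.4 cm = 64 mm
I = 1590 cm^4 = 15900000 mm^4
sigma = 13300000 * 64 / 15900000
sigma = 53.5 MPa

53.5


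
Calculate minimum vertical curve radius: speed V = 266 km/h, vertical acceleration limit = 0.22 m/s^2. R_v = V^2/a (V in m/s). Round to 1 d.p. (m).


Convert speed: V = 266 / 3.6 = 73.8889 m/s
V^2 = 5459.5679 m^2/s^2
R_v = 5459.5679 / 0.22
R_v = 24816.2 m

24816.2


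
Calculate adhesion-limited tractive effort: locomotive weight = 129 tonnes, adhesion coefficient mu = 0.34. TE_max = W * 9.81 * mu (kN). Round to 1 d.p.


TE_max = W * g * mu
TE_max = 129 * 9.81 * 0.34
TE_max = 1265.49 * 0.34
TE_max = 430.3 kN

430.3


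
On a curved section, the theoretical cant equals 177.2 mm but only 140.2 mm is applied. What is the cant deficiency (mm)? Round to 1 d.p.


Cant deficiency = equilibrium cant - actual cant
CD = 177.2 - 140.2
CD = 37.0 mm

37.0


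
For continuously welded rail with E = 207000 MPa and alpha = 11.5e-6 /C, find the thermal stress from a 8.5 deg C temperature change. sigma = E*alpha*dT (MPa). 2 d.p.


sigma = E * alpha * dT
sigma = 207000 * 11.5e-6 * 8.5
sigma = 2.3805 * 8.5
sigma = 20.23 MPa

20.23


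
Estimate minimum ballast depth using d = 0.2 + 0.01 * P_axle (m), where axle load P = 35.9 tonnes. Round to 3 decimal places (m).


d = 0.2 + 0.01 * 35.9
d = 0.2 + 0.359
d = 0.559 m

0.559


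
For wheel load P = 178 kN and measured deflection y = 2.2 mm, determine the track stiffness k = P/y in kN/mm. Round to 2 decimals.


Track stiffness k = P / y
k = 178 / 2.2
k = 80.91 kN/mm

80.91


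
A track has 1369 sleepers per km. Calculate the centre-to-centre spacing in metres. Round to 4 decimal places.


Spacing = 1000 m / number of sleepers
Spacing = 1000 / 1369
Spacing = 0.7305 m

0.7305


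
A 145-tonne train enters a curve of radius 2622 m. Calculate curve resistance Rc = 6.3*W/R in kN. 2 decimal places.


Rc = 6.3 * W / R
Rc = 6.3 * 145 / 2622
Rc = 913.5 / 2622
Rc = 0.35 kN

0.35


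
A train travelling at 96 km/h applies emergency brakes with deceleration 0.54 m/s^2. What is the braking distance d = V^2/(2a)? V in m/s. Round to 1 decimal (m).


Convert speed: V = 96 / 3.6 = 26.6667 m/s
V^2 = 711.1111
d = 711.1111 / (2 * 0.54)
d = 711.1111 / 1.08
d = 658.4 m

658.4


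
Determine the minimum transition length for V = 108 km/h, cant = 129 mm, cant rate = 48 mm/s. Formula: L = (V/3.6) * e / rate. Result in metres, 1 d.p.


Convert speed: V = 108 / 3.6 = 30.0 m/s
L = 30.0 * 129 / 48
L = 3870.0 / 48
L = 80.6 m

80.6


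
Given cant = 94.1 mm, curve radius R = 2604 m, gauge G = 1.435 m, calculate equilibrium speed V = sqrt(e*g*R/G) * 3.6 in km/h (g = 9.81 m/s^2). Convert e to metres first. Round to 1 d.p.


Convert cant: e = 94.1 mm = 0.0941 m
V_ms = sqrt(0.0941 * 9.81 * 2604 / 1.435)
V_ms = sqrt(1675.126888) = 40.9283 m/s
V = 40.9283 * 3.6 = 147.3 km/h

147.3


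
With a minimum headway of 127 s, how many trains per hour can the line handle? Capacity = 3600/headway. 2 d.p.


Capacity = 3600 / headway
Capacity = 3600 / 127
Capacity = 28.35 trains/hour

28.35


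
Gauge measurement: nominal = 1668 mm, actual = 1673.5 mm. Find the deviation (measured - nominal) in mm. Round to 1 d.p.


Deviation = measured - nominal
Deviation = 1673.5 - 1668
Deviation = 5.5 mm

5.5


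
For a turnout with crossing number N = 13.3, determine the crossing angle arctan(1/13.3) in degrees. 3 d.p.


1/N = 1/13.3 = 0.075188
angle = arctan(0.075188) = 0.075047 rad
angle = 0.075047 * 180/pi = 4.300 degrees

4.300


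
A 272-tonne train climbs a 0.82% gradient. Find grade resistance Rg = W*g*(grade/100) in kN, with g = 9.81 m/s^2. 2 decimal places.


Rg = W * 9.81 * grade / 100
Rg = 272 * 9.81 * 0.82 / 100
Rg = 2668.32 * 0.0082
Rg = 21.88 kN

21.88


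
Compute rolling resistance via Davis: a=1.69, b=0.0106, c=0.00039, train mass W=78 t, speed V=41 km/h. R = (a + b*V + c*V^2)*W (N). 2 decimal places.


b*V = 0.0106 * 41 = 0.4346
c*V^2 = 0.00039 * 1681 = 0.65559
R_per_t = 1.69 + 0.4346 + 0.65559 = 2.78019 N/t
R_total = 2.78019 * 78 = 216.85 N

216.85


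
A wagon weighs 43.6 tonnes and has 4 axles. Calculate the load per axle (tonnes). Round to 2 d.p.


Load per axle = total weight / number of axles
Load = 43.6 / 4
Load = 10.90 tonnes

10.90


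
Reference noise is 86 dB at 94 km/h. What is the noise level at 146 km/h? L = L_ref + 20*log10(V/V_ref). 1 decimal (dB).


V/V_ref = 146 / 94 = 1.553191
log10(1.553191) = 0.191225
20 * 0.191225 = 3.8245
L = 86 + 3.8245 = 89.8 dB

89.8


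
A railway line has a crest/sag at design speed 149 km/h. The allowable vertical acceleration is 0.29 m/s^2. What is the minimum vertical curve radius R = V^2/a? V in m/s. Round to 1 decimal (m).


Convert speed: V = 149 / 3.6 = 41.3889 m/s
V^2 = 1713.0401 m^2/s^2
R_v = 1713.0401 / 0.29
R_v = 5907.0 m

5907.0


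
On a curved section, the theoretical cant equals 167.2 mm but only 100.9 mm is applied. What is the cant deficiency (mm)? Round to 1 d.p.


Cant deficiency = equilibrium cant - actual cant
CD = 167.2 - 100.9
CD = 66.3 mm

66.3


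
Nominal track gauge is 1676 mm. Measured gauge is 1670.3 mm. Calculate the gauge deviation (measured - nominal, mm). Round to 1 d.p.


Deviation = measured - nominal
Deviation = 1670.3 - 1676
Deviation = -5.7 mm

-5.7


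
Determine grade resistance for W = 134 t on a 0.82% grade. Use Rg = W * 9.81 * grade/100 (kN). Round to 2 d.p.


Rg = W * 9.81 * grade / 100
Rg = 134 * 9.81 * 0.82 / 100
Rg = 1314.54 * 0.0082
Rg = 10.78 kN

10.78


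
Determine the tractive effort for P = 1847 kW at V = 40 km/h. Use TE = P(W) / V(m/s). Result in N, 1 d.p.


Convert: P = 1847 kW = 1847000 W
V = 40 / 3.6 = 11.1111 m/s
TE = 1847000 / 11.1111
TE = 166230.0 N

166230.0


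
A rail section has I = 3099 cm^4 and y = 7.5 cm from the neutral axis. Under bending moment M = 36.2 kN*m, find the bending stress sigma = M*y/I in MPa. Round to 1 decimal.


Convert units:
M = 36.2 kN*m = 36200000 N*mm
y = 7.5 cm = 75 mm
I = 3099 cm^4 = 30990000 mm^4
sigma = 36200000 * 75 / 30990000
sigma = 87.6 MPa

87.6


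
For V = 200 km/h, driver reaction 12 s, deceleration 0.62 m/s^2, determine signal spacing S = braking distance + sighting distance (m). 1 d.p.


V = 200 / 3.6 = 55.5556 m/s
Braking distance = 55.5556^2 / (2*0.62) = 2489.0482 m
Sighting distance = 55.5556 * 12 = 666.6667 m
S = 2489.0482 + 666.6667 = 3155.7 m

3155.7


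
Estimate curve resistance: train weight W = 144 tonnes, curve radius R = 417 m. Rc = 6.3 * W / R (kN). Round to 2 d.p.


Rc = 6.3 * W / R
Rc = 6.3 * 144 / 417
Rc = 907.2 / 417
Rc = 2.18 kN

2.18


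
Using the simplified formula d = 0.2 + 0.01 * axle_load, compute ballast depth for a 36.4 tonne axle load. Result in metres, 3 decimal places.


d = 0.2 + 0.01 * 36.4
d = 0.2 + 0.364
d = 0.564 m

0.564


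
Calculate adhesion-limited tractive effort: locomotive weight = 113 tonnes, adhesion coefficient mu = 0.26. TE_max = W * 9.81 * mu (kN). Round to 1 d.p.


TE_max = W * g * mu
TE_max = 113 * 9.81 * 0.26
TE_max = 1108.53 * 0.26
TE_max = 288.2 kN

288.2


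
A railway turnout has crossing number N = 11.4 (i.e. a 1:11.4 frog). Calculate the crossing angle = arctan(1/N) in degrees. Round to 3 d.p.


1/N = 1/11.4 = 0.087719
angle = arctan(0.087719) = 0.087495 rad
angle = 0.087495 * 180/pi = 5.013 degrees

5.013


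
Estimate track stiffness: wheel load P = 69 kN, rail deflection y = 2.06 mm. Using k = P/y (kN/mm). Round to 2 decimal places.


Track stiffness k = P / y
k = 69 / 2.06
k = 33.50 kN/mm

33.50


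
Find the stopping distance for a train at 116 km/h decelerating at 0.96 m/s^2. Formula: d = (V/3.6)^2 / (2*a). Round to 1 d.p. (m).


Convert speed: V = 116 / 3.6 = 32.2222 m/s
V^2 = 1038.2716
d = 1038.2716 / (2 * 0.96)
d = 1038.2716 / 1.92
d = 540.8 m

540.8


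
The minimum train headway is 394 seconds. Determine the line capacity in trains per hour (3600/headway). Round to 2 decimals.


Capacity = 3600 / headway
Capacity = 3600 / 394
Capacity = 9.14 trains/hour

9.14


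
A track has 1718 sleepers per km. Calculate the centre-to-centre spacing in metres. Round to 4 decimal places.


Spacing = 1000 m / number of sleepers
Spacing = 1000 / 1718
Spacing = 0.5821 m

0.5821


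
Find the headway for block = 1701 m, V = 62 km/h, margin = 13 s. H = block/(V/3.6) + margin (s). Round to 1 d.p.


V = 62 / 3.6 = 17.2222 m/s
Block traversal time = 1701 / 17.2222 = 98.7677 s
Headway = 98.7677 + 13
Headway = 111.8 s

111.8


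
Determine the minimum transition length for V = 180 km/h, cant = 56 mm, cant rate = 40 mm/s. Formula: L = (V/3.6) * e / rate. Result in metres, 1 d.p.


Convert speed: V = 180 / 3.6 = 50.0 m/s
L = 50.0 * 56 / 40
L = 2800.0 / 40
L = 70.0 m

70.0
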